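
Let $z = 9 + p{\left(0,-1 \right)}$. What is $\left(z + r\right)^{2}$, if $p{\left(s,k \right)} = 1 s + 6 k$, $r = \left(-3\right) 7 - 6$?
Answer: $576$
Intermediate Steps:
$r = -27$ ($r = -21 - 6 = -27$)
$p{\left(s,k \right)} = s + 6 k$
$z = 3$ ($z = 9 + \left(0 + 6 \left(-1\right)\right) = 9 + \left(0 - 6\right) = 9 - 6 = 3$)
$\left(z + r\right)^{2} = \left(3 - 27\right)^{2} = \left(-24\right)^{2} = 576$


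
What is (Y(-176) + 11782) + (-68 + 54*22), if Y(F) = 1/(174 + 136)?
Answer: 3999621/310 ≈ 12902.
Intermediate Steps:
Y(F) = 1/310
(Y(-176) + 11782) + (-68 + 54*22) = (1/310 + 11782) + (-68 + 54*22) = 3652421/310 + (-68 + 1188) = 3652421/310 + 1120 = 3999621/310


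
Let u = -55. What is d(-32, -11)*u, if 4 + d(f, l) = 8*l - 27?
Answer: 6545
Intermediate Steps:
d(f, l) = -31 + 8*l (d(f, l) = -4 + (8*l - 27) = -4 + (-27 + 8*l) = -31 + 8*l)
d(-32, -11)*u = (-31 + 8*(-11))*(-55) = (-31 - 88)*(-55) = -119*(-55) = 6545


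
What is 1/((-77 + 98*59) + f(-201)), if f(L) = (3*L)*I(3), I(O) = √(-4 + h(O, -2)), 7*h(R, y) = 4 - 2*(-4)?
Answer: 39935/233646919 + 2412*I*√7/233646919 ≈ 0.00017092 + 2.7313e-5*I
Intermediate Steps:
h(R, y) = 12/7 (h(R, y) = (4 - 2*(-4))/7 = (4 + 8)/7 = (⅐)*12 = 12/7)
I(O) = 4*I*√7/7 (I(O) = √(-4 + 12/7) = √(-16/7) = 4*I*√7/7)
f(L) = 12*I*L*√7/7 (f(L) = (3*L)*(4*I*√7/7) = 12*I*L*√7/7)
1/((-77 + 98*59) + f(-201)) = 1/((-77 + 98*59) + (12/7)*I*(-201)*√7) = 1/((-77 + 5782) - 2412*I*√7/7) = 1/(5705 - 2412*I*√7/7)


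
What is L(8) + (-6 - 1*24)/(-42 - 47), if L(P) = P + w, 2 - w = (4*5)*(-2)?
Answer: 4480/89 ≈ 50.337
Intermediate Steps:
w = 42 (w = 2 - 4*5*(-2) = 2 - 20*(-2) = 2 - 1*(-40) = 2 + 40 = 42)
L(P) = 42 + P (L(P) = P + 42 = 42 + P)
L(8) + (-6 - 1*24)/(-42 - 47) = (42 + 8) + (-6 - 1*24)/(-42 - 47) = 50 + (-6 - 24)/(-89) = 50 - 30*(-1/89) = 50 + 30/89 = 4480/89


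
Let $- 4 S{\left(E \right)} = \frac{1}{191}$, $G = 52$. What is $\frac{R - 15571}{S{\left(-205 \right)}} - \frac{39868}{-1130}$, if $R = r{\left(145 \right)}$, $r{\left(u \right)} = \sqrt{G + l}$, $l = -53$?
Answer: $\frac{6721397794}{565} - 764 i \approx 1.1896 \cdot 10^{7} - 764.0 i$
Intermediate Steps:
$r{\left(u \right)} = i$ ($r{\left(u \right)} = \sqrt{52 - 53} = \sqrt{-1} = i$)
$R = i \approx 1.0 i$
$S{\left(E \right)} = - \frac{1}{764}$ ($S{\left(E \right)} = - \frac{1}{4 \cdot 191} = \left(- \frac{1}{4}\right) \frac{1}{191} = - \frac{1}{764}$)
$\frac{R - 15571}{S{\left(-205 \right)}} - \frac{39868}{-1130} = \frac{i - 15571}{- \frac{1}{764}} - \frac{39868}{-1130} = \left(-15571 + i\right) \left(-764\right) - - \frac{19934}{565} = \left(11896244 - 764 i\right) + \frac{19934}{565} = \frac{6721397794}{565} - 764 i$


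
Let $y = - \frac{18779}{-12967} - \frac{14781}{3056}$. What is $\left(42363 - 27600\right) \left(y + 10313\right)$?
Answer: $\frac{6031284021147399}{39627152} \approx 1.522 \cdot 10^{8}$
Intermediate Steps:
$y = - \frac{134276603}{39627152}$ ($y = \left(-18779\right) \left(- \frac{1}{12967}\right) - \frac{14781}{3056} = \frac{18779}{12967} - \frac{14781}{3056} = - \frac{134276603}{39627152} \approx -3.3885$)
$\left(42363 - 27600\right) \left(y + 10313\right) = \left(42363 - 27600\right) \left(- \frac{134276603}{39627152} + 10313\right) = 14763 \cdot \frac{408540541973}{39627152} = \frac{6031284021147399}{39627152}$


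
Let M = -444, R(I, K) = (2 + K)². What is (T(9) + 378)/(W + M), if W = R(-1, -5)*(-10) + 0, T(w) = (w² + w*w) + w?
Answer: -183/178 ≈ -1.0281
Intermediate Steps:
T(w) = w + 2*w² (T(w) = (w² + w²) + w = 2*w² + w = w + 2*w²)
W = -90 (W = (2 - 5)²*(-10) + 0 = (-3)²*(-10) + 0 = 9*(-10) + 0 = -90 + 0 = -90)
(T(9) + 378)/(W + M) = (9*(1 + 2*9) + 378)/(-90 - 444) = (9*(1 + 18) + 378)/(-534) = (9*19 + 378)*(-1/534) = (171 + 378)*(-1/534) = 549*(-1/534) = -183/178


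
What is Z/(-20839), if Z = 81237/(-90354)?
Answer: 2083/48279154 ≈ 4.3145e-5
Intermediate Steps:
Z = -27079/30118 (Z = 81237*(-1/90354) = -27079/30118 ≈ -0.89910)
Z/(-20839) = -27079/30118/(-20839) = -27079/30118*(-1/20839) = 2083/48279154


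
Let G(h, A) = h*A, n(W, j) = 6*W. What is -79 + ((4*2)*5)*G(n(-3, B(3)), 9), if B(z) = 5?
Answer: -6559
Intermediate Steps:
G(h, A) = A*h
-79 + ((4*2)*5)*G(n(-3, B(3)), 9) = -79 + ((4*2)*5)*(9*(6*(-3))) = -79 + (8*5)*(9*(-18)) = -79 + 40*(-162) = -79 - 6480 = -6559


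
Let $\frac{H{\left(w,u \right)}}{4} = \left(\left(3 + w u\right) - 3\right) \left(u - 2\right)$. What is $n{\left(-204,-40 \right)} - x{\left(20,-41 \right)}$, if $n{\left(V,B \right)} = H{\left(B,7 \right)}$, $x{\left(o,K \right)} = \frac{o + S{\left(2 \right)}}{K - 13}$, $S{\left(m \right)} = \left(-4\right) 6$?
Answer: $- \frac{151202}{27} \approx -5600.1$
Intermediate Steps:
$S{\left(m \right)} = -24$
$H{\left(w,u \right)} = 4 u w \left(-2 + u\right)$ ($H{\left(w,u \right)} = 4 \left(\left(3 + w u\right) - 3\right) \left(u - 2\right) = 4 \left(\left(3 + u w\right) - 3\right) \left(-2 + u\right) = 4 u w \left(-2 + u\right)$)
$x{\left(o,K \right)} = \frac{-24 + o}{-13 + K}$ ($x{\left(o,K \right)} = \frac{o - 24}{K - 13} = \frac{-24 + o}{-13 + K}$)
$n{\left(V,B \right)} = 140 B$ ($n{\left(V,B \right)} = 4 \cdot 7 B \left(-2 + 7\right) = 4 \cdot 7 B 5 = 140 B$)
$n{\left(-204,-40 \right)} - x{\left(20,-41 \right)} = 140 \left(-40\right) - \frac{-24 + 20}{-13 - 41} = -5600 - \frac{1}{-54} \left(-4\right) = -5600 - \left(- \frac{1}{54}\right) \left(-4\right) = -5600 - \frac{2}{27} = - \frac{151202}{27}$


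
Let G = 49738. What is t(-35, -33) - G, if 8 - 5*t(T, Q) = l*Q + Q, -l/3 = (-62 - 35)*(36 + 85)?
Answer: 913314/5 ≈ 1.8266e+5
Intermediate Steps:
l = 35211 (l = -3*(-62 - 35)*(36 + 85) = -(-291)*121 = -3*(-11737) = 35211)
t(T, Q) = 8/5 - 35212*Q/5 (t(T, Q) = 8/5 - (35211*Q + Q)/5 = 8/5 - 35212*Q/5)
t(-35, -33) - G = (8/5 - 35212/5*(-33)) - 1*49738 = (8/5 + 1161996/5) - 49738 = 1162004/5 - 49738 = 913314/5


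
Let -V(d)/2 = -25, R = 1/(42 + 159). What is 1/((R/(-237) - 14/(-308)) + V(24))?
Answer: 1048014/52448315 ≈ 0.019982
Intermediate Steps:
R = 1/201 ≈ 0.0049751
V(d) = 50 (V(d) = -2*(-25) = 50)
1/((R/(-237) - 14/(-308)) + V(24)) = 1/(((1/201)/(-237) - 14/(-308)) + 50) = 1/(((1/201)*(-1/237) - 14*(-1/308)) + 50) = 1/((-1/47637 + 1/22) + 50) = 1/(47615/1048014 + 50) = 1/(52448315/1048014) = 1048014/52448315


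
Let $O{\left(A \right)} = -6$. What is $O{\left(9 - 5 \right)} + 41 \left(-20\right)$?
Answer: $-826$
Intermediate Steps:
$O{\left(9 - 5 \right)} + 41 \left(-20\right) = -6 + 41 \left(-20\right) = -6 - 820 = -826$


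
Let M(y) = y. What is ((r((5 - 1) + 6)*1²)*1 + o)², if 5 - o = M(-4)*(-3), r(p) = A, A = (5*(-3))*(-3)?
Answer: 1444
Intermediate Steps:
A = 45 (A = -15*(-3) = 45)
r(p) = 45
o = -7 (o = 5 - (-4)*(-3) = 5 - 1*12 = 5 - 12 = -7)
((r((5 - 1) + 6)*1²)*1 + o)² = ((45*1²)*1 - 7)² = ((45*1)*1 - 7)² = (45*1 - 7)² = (45 - 7)² = 38² = 1444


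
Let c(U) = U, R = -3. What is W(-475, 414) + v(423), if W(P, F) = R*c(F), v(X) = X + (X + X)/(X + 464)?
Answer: -725607/887 ≈ -818.05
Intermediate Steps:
v(X) = X + 2*X/(464 + X) (v(X) = X + (2*X)/(464 + X) = X + 2*X/(464 + X))
W(P, F) = -3*F
W(-475, 414) + v(423) = -3*414 + 423*(466 + 423)/(464 + 423) = -1242 + 423*889/887 = -1242 + 423*(1/887)*889 = -1242 + 376047/887 = -725607/887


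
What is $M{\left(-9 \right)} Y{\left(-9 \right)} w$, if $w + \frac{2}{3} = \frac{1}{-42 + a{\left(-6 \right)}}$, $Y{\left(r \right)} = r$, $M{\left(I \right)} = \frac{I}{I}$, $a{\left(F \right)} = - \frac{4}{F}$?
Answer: $\frac{771}{124} \approx 6.2177$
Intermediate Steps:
$M{\left(I \right)} = 1$
$w = - \frac{257}{372}$ ($w = - \frac{2}{3} + \frac{1}{-42 - \frac{4}{-6}} = - \frac{2}{3} + \frac{1}{-42 - - \frac{2}{3}} = - \frac{2}{3} + \frac{1}{-42 + \frac{2}{3}} = - \frac{2}{3} + \frac{1}{- \frac{124}{3}} = - \frac{2}{3} - \frac{3}{124} = - \frac{257}{372} \approx -0.69086$)
$M{\left(-9 \right)} Y{\left(-9 \right)} w = 1 \left(-9\right) \left(- \frac{257}{372}\right) = \left(-9\right) \left(- \frac{257}{372}\right) = \frac{771}{124}$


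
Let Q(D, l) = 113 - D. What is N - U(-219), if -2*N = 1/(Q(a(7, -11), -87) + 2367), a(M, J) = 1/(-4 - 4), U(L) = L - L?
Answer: -4/19841 ≈ -0.00020160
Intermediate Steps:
U(L) = 0
a(M, J) = -⅛ (a(M, J) = 1/(-8) = -⅛)
N = -4/19841 (N = -1/(2*((113 - 1*(-⅛)) + 2367)) = -1/(2*((113 + ⅛) + 2367)) = -1/(2*(905/8 + 2367)) = -1/(2*19841/8) = -½*8/19841 = -4/19841 ≈ -0.00020160)
N - U(-219) = -4/19841 - 1*0 = -4/19841 + 0 = -4/19841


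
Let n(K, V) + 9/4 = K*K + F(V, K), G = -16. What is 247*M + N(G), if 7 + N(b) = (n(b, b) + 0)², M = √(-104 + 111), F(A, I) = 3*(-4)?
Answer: 934977/16 + 247*√7 ≈ 59090.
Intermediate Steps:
F(A, I) = -12
n(K, V) = -57/4 + K² (n(K, V) = -9/4 + (K*K - 12) = -9/4 + (K² - 12) = -9/4 + (-12 + K²) = -57/4 + K²)
M = √7 ≈ 2.6458
N(b) = -7 + (-57/4 + b²)² (N(b) = -7 + ((-57/4 + b²) + 0)² = -7 + (-57/4 + b²)²)
247*M + N(G) = 247*√7 + (-7 + (-57 + 4*(-16)²)²/16) = 247*√7 + (-7 + (-57 + 4*256)²/16) = 247*√7 + (-7 + (-57 + 1024)²/16) = 247*√7 + (-7 + (1/16)*967²) = 247*√7 + (-7 + (1/16)*935089) = 247*√7 + (-7 + 935089/16) = 247*√7 + 934977/16 = 934977/16 + 247*√7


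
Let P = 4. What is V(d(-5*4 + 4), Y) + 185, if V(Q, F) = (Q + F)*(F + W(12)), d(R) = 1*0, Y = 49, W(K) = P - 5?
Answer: 2537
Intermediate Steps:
W(K) = -1 (W(K) = 4 - 5 = -1)
d(R) = 0
V(Q, F) = (-1 + F)*(F + Q) (V(Q, F) = (Q + F)*(F - 1) = (F + Q)*(-1 + F) = (-1 + F)*(F + Q))
V(d(-5*4 + 4), Y) + 185 = (49**2 - 1*49 - 1*0 + 49*0) + 185 = (2401 - 49 + 0 + 0) + 185 = 2352 + 185 = 2537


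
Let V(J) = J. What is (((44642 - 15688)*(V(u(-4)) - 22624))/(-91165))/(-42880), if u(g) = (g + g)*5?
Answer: -41013341/244322200 ≈ -0.16787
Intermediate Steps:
u(g) = 10*g (u(g) = (2*g)*5 = 10*g)
(((44642 - 15688)*(V(u(-4)) - 22624))/(-91165))/(-42880) = (((44642 - 15688)*(10*(-4) - 22624))/(-91165))/(-42880) = ((28954*(-40 - 22624))*(-1/91165))*(-1/42880) = ((28954*(-22664))*(-1/91165))*(-1/42880) = -656213456*(-1/91165)*(-1/42880) = (656213456/91165)*(-1/42880) = -41013341/244322200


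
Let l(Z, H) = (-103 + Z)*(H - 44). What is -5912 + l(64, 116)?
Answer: -8720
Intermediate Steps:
l(Z, H) = (-103 + Z)*(-44 + H)
-5912 + l(64, 116) = -5912 + (4532 - 103*116 - 44*64 + 116*64) = -5912 + (4532 - 11948 - 2816 + 7424) = -5912 - 2808 = -8720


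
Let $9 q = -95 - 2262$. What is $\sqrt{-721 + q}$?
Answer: $\frac{i \sqrt{8846}}{3} \approx 31.351 i$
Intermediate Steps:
$q = - \frac{2357}{9}$ ($q = \frac{-95 - 2262}{9} = \frac{1}{9} \left(-2357\right) = - \frac{2357}{9} \approx -261.89$)
$\sqrt{-721 + q} = \sqrt{-721 - \frac{2357}{9}} = \sqrt{- \frac{8846}{9}} = \frac{i \sqrt{8846}}{3}$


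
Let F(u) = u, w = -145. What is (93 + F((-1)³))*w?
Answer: -13340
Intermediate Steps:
(93 + F((-1)³))*w = (93 + (-1)³)*(-145) = (93 - 1)*(-145) = 92*(-145) = -13340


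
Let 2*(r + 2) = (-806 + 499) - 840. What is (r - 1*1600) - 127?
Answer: -4605/2 ≈ -2302.5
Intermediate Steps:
r = -1151/2 (r = -2 + ((-806 + 499) - 840)/2 = -2 + (-307 - 840)/2 = -2 + (½)*(-1147) = -2 - 1147/2 = -1151/2 ≈ -575.50)
(r - 1*1600) - 127 = (-1151/2 - 1*1600) - 127 = (-1151/2 - 1600) - 127 = -4351/2 - 127 = -4605/2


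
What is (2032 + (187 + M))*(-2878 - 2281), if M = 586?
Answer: -14470995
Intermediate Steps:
(2032 + (187 + M))*(-2878 - 2281) = (2032 + (187 + 586))*(-2878 - 2281) = (2032 + 773)*(-5159) = 2805*(-5159) = -14470995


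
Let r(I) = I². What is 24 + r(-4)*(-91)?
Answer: -1432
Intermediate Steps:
24 + r(-4)*(-91) = 24 + (-4)²*(-91) = 24 + 16*(-91) = 24 - 1456 = -1432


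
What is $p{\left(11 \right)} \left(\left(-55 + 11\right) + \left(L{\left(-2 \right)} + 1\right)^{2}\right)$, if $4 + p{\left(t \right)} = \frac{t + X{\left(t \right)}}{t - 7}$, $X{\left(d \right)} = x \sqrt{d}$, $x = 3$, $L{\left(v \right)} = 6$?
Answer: $- \frac{25}{4} + \frac{15 \sqrt{11}}{4} \approx 6.1873$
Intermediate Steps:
$X{\left(d \right)} = 3 \sqrt{d}$
$p{\left(t \right)} = -4 + \frac{t + 3 \sqrt{t}}{-7 + t}$ ($p{\left(t \right)} = -4 + \frac{t + 3 \sqrt{t}}{t - 7} = -4 + \frac{t + 3 \sqrt{t}}{-7 + t}$)
$p{\left(11 \right)} \left(\left(-55 + 11\right) + \left(L{\left(-2 \right)} + 1\right)^{2}\right) = \frac{28 - 33 + 3 \sqrt{11}}{-7 + 11} \left(\left(-55 + 11\right) + \left(6 + 1\right)^{2}\right) = \frac{28 - 33 + 3 \sqrt{11}}{4} \left(-44 + 7^{2}\right) = \frac{-5 + 3 \sqrt{11}}{4} \left(-44 + 49\right) = \left(- \frac{5}{4} + \frac{3 \sqrt{11}}{4}\right) 5 = - \frac{25}{4} + \frac{15 \sqrt{11}}{4}$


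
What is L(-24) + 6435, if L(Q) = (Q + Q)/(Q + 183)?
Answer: 341039/53 ≈ 6434.7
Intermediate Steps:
L(Q) = 2*Q/(183 + Q) (L(Q) = (2*Q)/(183 + Q) = 2*Q/(183 + Q))
L(-24) + 6435 = 2*(-24)/(183 - 24) + 6435 = 2*(-24)/159 + 6435 = 2*(-24)*(1/159) + 6435 = -16/53 + 6435 = 341039/53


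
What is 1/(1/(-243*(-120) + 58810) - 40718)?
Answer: -87970/3581962459 ≈ -2.4559e-5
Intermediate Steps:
1/(1/(-243*(-120) + 58810) - 40718) = 1/(1/(29160 + 58810) - 40718) = 1/(1/87970 - 40718) = 1/(-3581962459/87970) = -87970/3581962459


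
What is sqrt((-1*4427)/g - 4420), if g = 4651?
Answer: I*sqrt(95633150397)/4651 ≈ 66.49*I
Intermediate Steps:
sqrt((-1*4427)/g - 4420) = sqrt(-1*4427/4651 - 4420) = sqrt(-4427*1/4651 - 4420) = sqrt(-4427/4651 - 4420) = sqrt(-20561847/4651) = I*sqrt(95633150397)/4651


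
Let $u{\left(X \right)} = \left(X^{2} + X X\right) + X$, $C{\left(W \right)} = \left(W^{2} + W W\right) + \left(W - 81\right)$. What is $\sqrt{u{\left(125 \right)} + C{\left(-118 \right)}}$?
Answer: $4 \sqrt{3689} \approx 242.95$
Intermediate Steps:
$C{\left(W \right)} = -81 + W + 2 W^{2}$ ($C{\left(W \right)} = \left(W^{2} + W^{2}\right) + \left(W - 81\right) = 2 W^{2} + \left(-81 + W\right) = -81 + W + 2 W^{2}$)
$u{\left(X \right)} = X + 2 X^{2}$ ($u{\left(X \right)} = \left(X^{2} + X^{2}\right) + X = 2 X^{2} + X = X + 2 X^{2}$)
$\sqrt{u{\left(125 \right)} + C{\left(-118 \right)}} = \sqrt{125 \left(1 + 2 \cdot 125\right) - \left(199 - 27848\right)} = \sqrt{125 \left(1 + 250\right) - -27649} = \sqrt{125 \cdot 251 - -27649} = \sqrt{31375 + 27649} = \sqrt{59024} = 4 \sqrt{3689}$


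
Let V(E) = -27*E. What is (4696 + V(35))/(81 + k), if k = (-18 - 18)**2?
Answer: 3751/1377 ≈ 2.7240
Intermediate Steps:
k = 1296 (k = (-36)**2 = 1296)
(4696 + V(35))/(81 + k) = (4696 - 27*35)/(81 + 1296) = (4696 - 945)/1377 = 3751*(1/1377) = 3751/1377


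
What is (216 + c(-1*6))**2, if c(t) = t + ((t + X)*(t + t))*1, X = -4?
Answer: 108900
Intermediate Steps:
c(t) = t + 2*t*(-4 + t) (c(t) = t + ((t - 4)*(t + t))*1 = t + ((-4 + t)*(2*t))*1 = t + (2*t*(-4 + t))*1 = t + 2*t*(-4 + t))
(216 + c(-1*6))**2 = (216 + (-1*6)*(-7 + 2*(-1*6)))**2 = (216 - 6*(-7 + 2*(-6)))**2 = (216 - 6*(-7 - 12))**2 = (216 - 6*(-19))**2 = (216 + 114)**2 = 330**2 = 108900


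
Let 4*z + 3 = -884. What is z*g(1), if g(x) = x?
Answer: -887/4 ≈ -221.75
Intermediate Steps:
z = -887/4 (z = -3/4 + (1/4)*(-884) = -3/4 - 221 = -887/4 ≈ -221.75)
z*g(1) = -887/4*1 = -887/4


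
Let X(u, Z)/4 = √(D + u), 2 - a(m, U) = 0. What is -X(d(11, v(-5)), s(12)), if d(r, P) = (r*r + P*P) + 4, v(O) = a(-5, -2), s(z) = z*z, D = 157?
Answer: -4*√286 ≈ -67.646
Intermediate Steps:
a(m, U) = 2 (a(m, U) = 2 - 1*0 = 2 + 0 = 2)
s(z) = z²
v(O) = 2
d(r, P) = 4 + P² + r² (d(r, P) = (r² + P²) + 4 = (P² + r²) + 4 = 4 + P² + r²)
X(u, Z) = 4*√(157 + u)
-X(d(11, v(-5)), s(12)) = -4*√(157 + (4 + 2² + 11²)) = -4*√(157 + (4 + 4 + 121)) = -4*√(157 + 129) = -4*√286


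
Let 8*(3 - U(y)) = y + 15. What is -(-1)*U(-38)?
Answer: 47/8 ≈ 5.8750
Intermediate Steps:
U(y) = 9/8 - y/8 (U(y) = 3 - (y + 15)/8 = 3 - (15 + y)/8 = 3 + (-15/8 - y/8) = 9/8 - y/8)
-(-1)*U(-38) = -(-1)*(9/8 - ⅛*(-38)) = -(-1)*(9/8 + 19/4) = -(-1)*47/8 = -1*(-47/8) = 47/8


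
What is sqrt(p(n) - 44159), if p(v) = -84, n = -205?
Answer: I*sqrt(44243) ≈ 210.34*I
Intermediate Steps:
sqrt(p(n) - 44159) = sqrt(-84 - 44159) = sqrt(-44243) = I*sqrt(44243)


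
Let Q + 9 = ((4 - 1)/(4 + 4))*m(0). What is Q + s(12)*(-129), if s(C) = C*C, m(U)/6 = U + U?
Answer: -18585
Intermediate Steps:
m(U) = 12*U (m(U) = 6*(U + U) = 6*(2*U) = 12*U)
s(C) = C²
Q = -9 (Q = -9 + ((4 - 1)/(4 + 4))*(12*0) = -9 + (3/8)*0 = -9 + 0 = -9)
Q + s(12)*(-129) = -9 + 12²*(-129) = -9 + 144*(-129) = -9 - 18576 = -18585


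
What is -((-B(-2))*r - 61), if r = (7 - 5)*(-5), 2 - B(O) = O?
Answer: 21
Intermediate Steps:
B(O) = 2 - O
r = -10 (r = 2*(-5) = -10)
-((-B(-2))*r - 61) = -(-(2 - 1*(-2))*(-10) - 61) = -(-(2 + 2)*(-10) - 61) = -(-1*4*(-10) - 61) = -(-4*(-10) - 61) = -(40 - 61) = -1*(-21) = 21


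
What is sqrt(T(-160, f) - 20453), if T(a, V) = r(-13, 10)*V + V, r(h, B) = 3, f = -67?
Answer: I*sqrt(20721) ≈ 143.95*I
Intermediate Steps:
T(a, V) = 4*V (T(a, V) = 3*V + V = 4*V)
sqrt(T(-160, f) - 20453) = sqrt(4*(-67) - 20453) = sqrt(-268 - 20453) = sqrt(-20721) = I*sqrt(20721)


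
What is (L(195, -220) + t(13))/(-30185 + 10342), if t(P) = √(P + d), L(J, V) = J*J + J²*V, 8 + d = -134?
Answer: 8327475/19843 - I*√129/19843 ≈ 419.67 - 0.00057238*I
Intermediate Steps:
d = -142 (d = -8 - 134 = -142)
L(J, V) = J² + V*J²
t(P) = √(-142 + P) (t(P) = √(P - 142) = √(-142 + P))
(L(195, -220) + t(13))/(-30185 + 10342) = (195²*(1 - 220) + √(-142 + 13))/(-30185 + 10342) = (38025*(-219) + √(-129))/(-19843) = (-8327475 + I*√129)*(-1/19843) = 8327475/19843 - I*√129/19843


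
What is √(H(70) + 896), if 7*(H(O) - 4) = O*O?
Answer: 40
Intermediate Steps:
H(O) = 4 + O²/7 (H(O) = 4 + (O*O)/7 = 4 + O²/7)
√(H(70) + 896) = √((4 + (⅐)*70²) + 896) = √((4 + (⅐)*4900) + 896) = √((4 + 700) + 896) = √(704 + 896) = √1600 = 40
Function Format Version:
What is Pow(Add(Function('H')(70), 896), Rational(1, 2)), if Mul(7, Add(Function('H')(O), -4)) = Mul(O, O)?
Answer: 40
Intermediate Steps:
Function('H')(O) = Add(4, Mul(Rational(1, 7), Pow(O, 2))) (Function('H')(O) = Add(4, Mul(Rational(1, 7), Mul(O, O))) = Add(4, Mul(Rational(1, 7), Pow(O, 2))))
Pow(Add(Function('H')(70), 896), Rational(1, 2)) = Pow(Add(Add(4, Mul(Rational(1, 7), Pow(70, 2))), 896), Rational(1, 2)) = Pow(Add(Add(4, Mul(Rational(1, 7), 4900)), 896), Rational(1, 2)) = Pow(Add(Add(4, 700), 896), Rational(1, 2)) = Pow(Add(704, 896), Rational(1, 2)) = Pow(1600, Rational(1, 2)) = 40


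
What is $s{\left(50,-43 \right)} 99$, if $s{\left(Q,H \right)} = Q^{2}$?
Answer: $247500$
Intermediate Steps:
$s{\left(50,-43 \right)} 99 = 50^{2} \cdot 99 = 2500 \cdot 99 = 247500$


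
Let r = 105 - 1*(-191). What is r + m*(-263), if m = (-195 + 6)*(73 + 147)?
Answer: 10935836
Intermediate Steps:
m = -41580 (m = -189*220 = -41580)
r = 296 (r = 105 + 191 = 296)
r + m*(-263) = 296 - 41580*(-263) = 296 + 10935540 = 10935836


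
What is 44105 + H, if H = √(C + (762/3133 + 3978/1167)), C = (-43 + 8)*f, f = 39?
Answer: 44105 + I*√2022037304215773/1218737 ≈ 44105.0 + 36.896*I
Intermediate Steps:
C = -1365 (C = (-43 + 8)*39 = -35*39 = -1365)
H = I*√2022037304215773/1218737 (H = √(-1365 + (762/3133 + 3978/1167)) = √(-1365 + (762*(1/3133) + 3978*(1/1167))) = √(-1365 + (762/3133 + 1326/389)) = √(-1365 + 4450776/1218737) = √(-1659125229/1218737) = I*√2022037304215773/1218737 ≈ 36.896*I)
44105 + H = 44105 + I*√2022037304215773/1218737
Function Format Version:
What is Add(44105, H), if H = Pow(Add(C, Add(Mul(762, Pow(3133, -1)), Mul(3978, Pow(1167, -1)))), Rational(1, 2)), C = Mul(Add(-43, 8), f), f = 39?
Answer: Add(44105, Mul(Rational(1, 1218737), I, Pow(2022037304215773, Rational(1, 2)))) ≈ Add(44105., Mul(36.896, I))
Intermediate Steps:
C = -1365 (C = Mul(Add(-43, 8), 39) = Mul(-35, 39) = -1365)
H = Mul(Rational(1, 1218737), I, Pow(2022037304215773, Rational(1, 2))) (H = Pow(Add(-1365, Add(Mul(762, Pow(3133, -1)), Mul(3978, Pow(1167, -1)))), Rational(1, 2)) = Pow(Add(-1365, Add(Mul(762, Rational(1, 3133)), Mul(3978, Rational(1, 1167)))), Rational(1, 2)) = Pow(Add(-1365, Add(Rational(762, 3133), Rational(1326, 389))), Rational(1, 2)) = Pow(Add(-1365, Rational(4450776, 1218737)), Rational(1, 2)) = Pow(Rational(-1659125229, 1218737), Rational(1, 2)) = Mul(Rational(1, 1218737), I, Pow(2022037304215773, Rational(1, 2))) ≈ Mul(36.896, I))
Add(44105, H) = Add(44105, Mul(Rational(1, 1218737), I, Pow(2022037304215773, Rational(1, 2))))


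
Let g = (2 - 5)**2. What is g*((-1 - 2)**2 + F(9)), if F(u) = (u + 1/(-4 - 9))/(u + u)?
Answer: 1111/13 ≈ 85.462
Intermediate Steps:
g = 9 (g = (-3)**2 = 9)
F(u) = (-1/13 + u)/(2*u) (F(u) = (u + 1/(-13))/((2*u)) = (u - 1/13)*(1/(2*u)) = (-1/13 + u)*(1/(2*u)) = (-1/13 + u)/(2*u))
g*((-1 - 2)**2 + F(9)) = 9*((-1 - 2)**2 + (1/26)*(-1 + 13*9)/9) = 9*((-3)**2 + (1/26)*(1/9)*(-1 + 117)) = 9*(9 + (1/26)*(1/9)*116) = 9*(9 + 58/117) = 9*(1111/117) = 1111/13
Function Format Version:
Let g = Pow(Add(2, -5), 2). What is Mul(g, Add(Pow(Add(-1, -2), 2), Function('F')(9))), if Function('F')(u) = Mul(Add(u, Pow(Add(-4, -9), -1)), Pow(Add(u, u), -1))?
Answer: Rational(1111, 13) ≈ 85.462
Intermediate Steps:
g = 9 (g = Pow(-3, 2) = 9)
Function('F')(u) = Mul(Rational(1, 2), Pow(u, -1), Add(Rational(-1, 13), u)) (Function('F')(u) = Mul(Add(u, Pow(-13, -1)), Pow(Mul(2, u), -1)) = Mul(Add(u, Rational(-1, 13)), Mul(Rational(1, 2), Pow(u, -1))) = Mul(Add(Rational(-1, 13), u), Mul(Rational(1, 2), Pow(u, -1))) = Mul(Rational(1, 2), Pow(u, -1), Add(Rational(-1, 13), u)))
Mul(g, Add(Pow(Add(-1, -2), 2), Function('F')(9))) = Mul(9, Add(Pow(Add(-1, -2), 2), Mul(Rational(1, 26), Pow(9, -1), Add(-1, Mul(13, 9))))) = Mul(9, Add(Pow(-3, 2), Mul(Rational(1, 26), Rational(1, 9), Add(-1, 117)))) = Mul(9, Add(9, Mul(Rational(1, 26), Rational(1, 9), 116))) = Mul(9, Add(9, Rational(58, 117))) = Mul(9, Rational(1111, 117)) = Rational(1111, 13)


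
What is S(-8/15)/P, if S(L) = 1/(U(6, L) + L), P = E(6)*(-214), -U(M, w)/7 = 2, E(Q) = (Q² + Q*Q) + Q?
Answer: 5/1212952 ≈ 4.1222e-6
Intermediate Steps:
E(Q) = Q + 2*Q² (E(Q) = (Q² + Q²) + Q = 2*Q² + Q = Q + 2*Q²)
U(M, w) = -14 (U(M, w) = -7*2 = -14)
P = -16692 (P = (6*(1 + 2*6))*(-214) = (6*(1 + 12))*(-214) = (6*13)*(-214) = 78*(-214) = -16692)
S(L) = 1/(-14 + L)
S(-8/15)/P = 1/(-14 - 8/15*(-16692)) = -1/16692/(-14 - 8*1/15) = -1/16692/(-14 - 8/15) = -1/16692/(-218/15) = -15/218*(-1/16692) = 5/1212952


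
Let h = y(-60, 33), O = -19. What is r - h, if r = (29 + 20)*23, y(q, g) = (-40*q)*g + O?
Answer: -78054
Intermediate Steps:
y(q, g) = -19 - 40*g*q (y(q, g) = (-40*q)*g - 19 = -40*g*q - 19 = -19 - 40*g*q)
r = 1127 (r = 49*23 = 1127)
h = 79181 (h = -19 - 40*33*(-60) = -19 + 79200 = 79181)
r - h = 1127 - 1*79181 = 1127 - 79181 = -78054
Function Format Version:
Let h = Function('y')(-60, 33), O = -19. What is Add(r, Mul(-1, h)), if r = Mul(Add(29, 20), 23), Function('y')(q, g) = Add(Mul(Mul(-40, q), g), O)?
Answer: -78054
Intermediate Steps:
Function('y')(q, g) = Add(-19, Mul(-40, g, q)) (Function('y')(q, g) = Add(Mul(Mul(-40, q), g), -19) = Add(Mul(-40, g, q), -19) = Add(-19, Mul(-40, g, q)))
r = 1127 (r = Mul(49, 23) = 1127)
h = 79181 (h = Add(-19, Mul(-40, 33, -60)) = Add(-19, 79200) = 79181)
Add(r, Mul(-1, h)) = Add(1127, Mul(-1, 79181)) = Add(1127, -79181) = -78054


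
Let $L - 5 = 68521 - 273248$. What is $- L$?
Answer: $204722$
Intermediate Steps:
$L = -204722$ ($L = 5 + \left(68521 - 273248\right) = 5 - 204727 = -204722$)
$- L = \left(-1\right) \left(-204722\right) = 204722$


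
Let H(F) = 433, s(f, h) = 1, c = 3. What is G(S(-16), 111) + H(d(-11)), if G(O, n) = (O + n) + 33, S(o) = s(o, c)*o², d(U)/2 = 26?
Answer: 833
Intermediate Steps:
d(U) = 52 (d(U) = 2*26 = 52)
S(o) = o² (S(o) = 1*o² = o²)
G(O, n) = 33 + O + n
G(S(-16), 111) + H(d(-11)) = (33 + (-16)² + 111) + 433 = (33 + 256 + 111) + 433 = 400 + 433 = 833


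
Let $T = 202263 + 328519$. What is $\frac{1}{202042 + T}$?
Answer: $\frac{1}{732824} \approx 1.3646 \cdot 10^{-6}$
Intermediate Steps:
$T = 530782$
$\frac{1}{202042 + T} = \frac{1}{202042 + 530782} = \frac{1}{732824}$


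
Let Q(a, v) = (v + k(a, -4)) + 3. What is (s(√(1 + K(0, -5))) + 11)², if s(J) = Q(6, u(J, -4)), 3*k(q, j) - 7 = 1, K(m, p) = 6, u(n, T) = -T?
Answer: 3844/9 ≈ 427.11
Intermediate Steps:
k(q, j) = 8/3 (k(q, j) = 7/3 + (⅓)*1 = 7/3 + ⅓ = 8/3)
Q(a, v) = 17/3 + v (Q(a, v) = (v + 8/3) + 3 = (8/3 + v) + 3 = 17/3 + v)
s(J) = 29/3 (s(J) = 17/3 - 1*(-4) = 17/3 + 4 = 29/3)
(s(√(1 + K(0, -5))) + 11)² = (29/3 + 11)² = (62/3)² = 3844/9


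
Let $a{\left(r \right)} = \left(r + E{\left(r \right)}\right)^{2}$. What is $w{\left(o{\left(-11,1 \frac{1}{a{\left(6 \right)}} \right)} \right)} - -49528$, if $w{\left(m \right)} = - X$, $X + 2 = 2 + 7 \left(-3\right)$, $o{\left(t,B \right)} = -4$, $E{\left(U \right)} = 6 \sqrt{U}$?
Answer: $49549$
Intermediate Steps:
$a{\left(r \right)} = \left(r + 6 \sqrt{r}\right)^{2}$
$X = -21$ ($X = -2 + \left(2 + 7 \left(-3\right)\right) = -2 + \left(2 - 21\right) = -2 - 19 = -21$)
$w{\left(m \right)} = 21$ ($w{\left(m \right)} = \left(-1\right) \left(-21\right) = 21$)
$w{\left(o{\left(-11,1 \frac{1}{a{\left(6 \right)}} \right)} \right)} - -49528 = 21 - -49528 = 21 + 49528 = 49549$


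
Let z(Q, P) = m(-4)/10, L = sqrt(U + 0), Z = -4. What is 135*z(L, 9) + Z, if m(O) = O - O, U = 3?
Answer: -4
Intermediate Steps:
m(O) = 0
L = sqrt(3) (L = sqrt(3 + 0) = sqrt(3) ≈ 1.7320)
z(Q, P) = 0 (z(Q, P) = 0/10 = 0*(1/10) = 0)
135*z(L, 9) + Z = 135*0 - 4 = 0 - 4 = -4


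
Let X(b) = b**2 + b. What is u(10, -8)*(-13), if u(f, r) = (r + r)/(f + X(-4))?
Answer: 104/11 ≈ 9.4545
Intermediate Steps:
X(b) = b + b**2
u(f, r) = 2*r/(12 + f) (u(f, r) = (r + r)/(f - 4*(1 - 4)) = (2*r)/(f - 4*(-3)) = (2*r)/(f + 12) = (2*r)/(12 + f) = 2*r/(12 + f))
u(10, -8)*(-13) = (2*(-8)/(12 + 10))*(-13) = (2*(-8)/22)*(-13) = (2*(-8)*(1/22))*(-13) = -8/11*(-13) = 104/11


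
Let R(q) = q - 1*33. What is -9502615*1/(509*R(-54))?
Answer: 9502615/44283 ≈ 214.59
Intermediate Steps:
R(q) = -33 + q (R(q) = q - 33 = -33 + q)
-9502615*1/(509*R(-54)) = -9502615*1/(509*(-33 - 54)) = -9502615/((-87*509)) = -9502615/(-44283) = -9502615*(-1/44283) = 9502615/44283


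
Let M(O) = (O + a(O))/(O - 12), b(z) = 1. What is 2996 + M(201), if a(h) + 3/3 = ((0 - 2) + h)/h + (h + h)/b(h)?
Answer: 113936245/37989 ≈ 2999.2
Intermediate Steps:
a(h) = -1 + 2*h + (-2 + h)/h (a(h) = -1 + (((0 - 2) + h)/h + (h + h)/1) = -1 + ((-2 + h)/h + (2*h)*1) = -1 + ((-2 + h)/h + 2*h) = -1 + (2*h + (-2 + h)/h) = -1 + 2*h + (-2 + h)/h)
M(O) = (-2/O + 3*O)/(-12 + O) (M(O) = (O + (-2/O + 2*O))/(O - 12) = (-2/O + 3*O)/(-12 + O))
2996 + M(201) = 2996 + (-2 + 3*201**2)/(201*(-12 + 201)) = 2996 + (1/201)*(-2 + 3*40401)/189 = 2996 + (1/201)*(1/189)*(-2 + 121203) = 2996 + (1/201)*(1/189)*121201 = 2996 + 121201/37989 = 113936245/37989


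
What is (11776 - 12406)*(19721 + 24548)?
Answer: -27889470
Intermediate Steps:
(11776 - 12406)*(19721 + 24548) = -630*44269 = -27889470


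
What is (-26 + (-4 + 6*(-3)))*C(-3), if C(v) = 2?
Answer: -96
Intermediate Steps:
(-26 + (-4 + 6*(-3)))*C(-3) = (-26 + (-4 + 6*(-3)))*2 = (-26 + (-4 - 18))*2 = (-26 - 22)*2 = -48*2 = -96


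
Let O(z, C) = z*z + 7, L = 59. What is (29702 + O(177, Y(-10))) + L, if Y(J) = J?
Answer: 61097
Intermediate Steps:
O(z, C) = 7 + z² (O(z, C) = z² + 7 = 7 + z²)
(29702 + O(177, Y(-10))) + L = (29702 + (7 + 177²)) + 59 = (29702 + (7 + 31329)) + 59 = (29702 + 31336) + 59 = 61038 + 59 = 61097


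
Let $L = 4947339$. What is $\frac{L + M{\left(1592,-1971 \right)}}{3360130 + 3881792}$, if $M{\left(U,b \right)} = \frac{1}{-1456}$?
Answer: $\frac{7203325583}{10544238432} \approx 0.68315$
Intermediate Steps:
$M{\left(U,b \right)} = - \frac{1}{1456}$
$\frac{L + M{\left(1592,-1971 \right)}}{3360130 + 3881792} = \frac{4947339 - \frac{1}{1456}}{3360130 + 3881792} = \frac{7203325583}{1456 \cdot 7241922} = \frac{7203325583}{1456} \cdot \frac{1}{7241922} = \frac{7203325583}{10544238432}$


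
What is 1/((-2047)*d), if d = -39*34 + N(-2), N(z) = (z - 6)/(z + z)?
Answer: 1/2710228 ≈ 3.6897e-7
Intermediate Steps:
N(z) = (-6 + z)/(2*z) (N(z) = (-6 + z)/((2*z)) = (-6 + z)*(1/(2*z)) = (-6 + z)/(2*z))
d = -1324 (d = -39*34 + (½)*(-6 - 2)/(-2) = -1326 + (½)*(-½)*(-8) = -1326 + 2 = -1324)
1/((-2047)*d) = 1/(-2047*(-1324)) = -1/2047*(-1/1324) = 1/2710228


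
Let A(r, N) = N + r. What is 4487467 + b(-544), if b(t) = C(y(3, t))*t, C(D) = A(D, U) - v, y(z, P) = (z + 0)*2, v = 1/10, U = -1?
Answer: 22424007/5 ≈ 4.4848e+6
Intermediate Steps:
v = ⅒ ≈ 0.10000
y(z, P) = 2*z (y(z, P) = z*2 = 2*z)
C(D) = -11/10 + D (C(D) = (-1 + D) - 1*⅒ = (-1 + D) - ⅒ = -11/10 + D)
b(t) = 49*t/10 (b(t) = (-11/10 + 2*3)*t = (-11/10 + 6)*t = 49*t/10)
4487467 + b(-544) = 4487467 + (49/10)*(-544) = 4487467 - 13328/5 = 22424007/5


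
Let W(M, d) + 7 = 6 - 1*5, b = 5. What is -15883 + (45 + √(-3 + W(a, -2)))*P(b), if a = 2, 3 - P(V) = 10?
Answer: -16198 - 21*I ≈ -16198.0 - 21.0*I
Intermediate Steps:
P(V) = -7 (P(V) = 3 - 1*10 = 3 - 10 = -7)
W(M, d) = -6 (W(M, d) = -7 + (6 - 1*5) = -7 + (6 - 5) = -7 + 1 = -6)
-15883 + (45 + √(-3 + W(a, -2)))*P(b) = -15883 + (45 + √(-3 - 6))*(-7) = -15883 + (45 + √(-9))*(-7) = -15883 + (45 + 3*I)*(-7) = -15883 + (-315 - 21*I) = -16198 - 21*I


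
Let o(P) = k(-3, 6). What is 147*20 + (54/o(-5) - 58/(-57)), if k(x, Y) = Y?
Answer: 168151/57 ≈ 2950.0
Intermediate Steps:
o(P) = 6
147*20 + (54/o(-5) - 58/(-57)) = 147*20 + (54/6 - 58/(-57)) = 2940 + (54*(⅙) - 58*(-1/57)) = 2940 + (9 + 58/57) = 2940 + 571/57 = 168151/57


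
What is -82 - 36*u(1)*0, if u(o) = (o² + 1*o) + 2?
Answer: -82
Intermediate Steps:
u(o) = 2 + o + o² (u(o) = (o² + o) + 2 = (o + o²) + 2 = 2 + o + o²)
-82 - 36*u(1)*0 = -82 - 36*(2 + 1 + 1²)*0 = -82 - 36*(2 + 1 + 1)*0 = -82 - 144*0 = -82 - 36*0 = -82 + 0 = -82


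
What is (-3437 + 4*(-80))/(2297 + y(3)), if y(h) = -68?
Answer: -3757/2229 ≈ -1.6855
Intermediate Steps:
(-3437 + 4*(-80))/(2297 + y(3)) = (-3437 + 4*(-80))/(2297 - 68) = (-3437 - 320)/2229 = -3757*1/2229 = -3757/2229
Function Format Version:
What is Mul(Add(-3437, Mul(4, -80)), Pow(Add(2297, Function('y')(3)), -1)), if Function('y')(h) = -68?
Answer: Rational(-3757, 2229) ≈ -1.6855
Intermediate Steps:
Mul(Add(-3437, Mul(4, -80)), Pow(Add(2297, Function('y')(3)), -1)) = Mul(Add(-3437, Mul(4, -80)), Pow(Add(2297, -68), -1)) = Mul(Add(-3437, -320), Pow(2229, -1)) = Mul(-3757, Rational(1, 2229)) = Rational(-3757, 2229)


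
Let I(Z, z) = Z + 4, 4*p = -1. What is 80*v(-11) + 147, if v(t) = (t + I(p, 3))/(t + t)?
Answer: 1907/11 ≈ 173.36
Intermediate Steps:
p = -¼ (p = (¼)*(-1) = -¼ ≈ -0.25000)
I(Z, z) = 4 + Z
v(t) = (15/4 + t)/(2*t) (v(t) = (t + (4 - ¼))/(t + t) = (t + 15/4)/((2*t)) = (15/4 + t)*(1/(2*t)) = (15/4 + t)/(2*t))
80*v(-11) + 147 = 80*((⅛)*(15 + 4*(-11))/(-11)) + 147 = 80*((⅛)*(-1/11)*(15 - 44)) + 147 = 80*((⅛)*(-1/11)*(-29)) + 147 = 80*(29/88) + 147 = 290/11 + 147 = 1907/11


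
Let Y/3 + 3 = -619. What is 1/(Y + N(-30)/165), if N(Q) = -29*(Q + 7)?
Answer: -165/307223 ≈ -0.00053707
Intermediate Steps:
Y = -1866 (Y = -9 + 3*(-619) = -9 - 1857 = -1866)
N(Q) = -203 - 29*Q (N(Q) = -29*(7 + Q) = -203 - 29*Q)
1/(Y + N(-30)/165) = 1/(-1866 + (-203 - 29*(-30))/165) = 1/(-1866 + (-203 + 870)*(1/165)) = 1/(-1866 + 667*(1/165)) = 1/(-1866 + 667/165) = 1/(-307223/165) = -165/307223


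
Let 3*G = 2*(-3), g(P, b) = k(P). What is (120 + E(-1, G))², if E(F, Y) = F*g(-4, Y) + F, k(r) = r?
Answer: 15129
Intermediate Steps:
g(P, b) = P
G = -2 (G = (2*(-3))/3 = (⅓)*(-6) = -2)
E(F, Y) = -3*F (E(F, Y) = F*(-4) + F = -4*F + F = -3*F)
(120 + E(-1, G))² = (120 - 3*(-1))² = (120 + 3)² = 123² = 15129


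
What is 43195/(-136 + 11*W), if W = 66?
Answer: 8639/118 ≈ 73.212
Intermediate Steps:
43195/(-136 + 11*W) = 43195/(-136 + 11*66) = 43195/(-136 + 726) = 43195/590 = 43195*(1/590) = 8639/118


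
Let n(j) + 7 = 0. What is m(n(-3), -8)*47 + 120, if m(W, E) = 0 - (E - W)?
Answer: 167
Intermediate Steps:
n(j) = -7 (n(j) = -7 + 0 = -7)
m(W, E) = W - E (m(W, E) = 0 + (W - E) = W - E)
m(n(-3), -8)*47 + 120 = (-7 - 1*(-8))*47 + 120 = (-7 + 8)*47 + 120 = 1*47 + 120 = 47 + 120 = 167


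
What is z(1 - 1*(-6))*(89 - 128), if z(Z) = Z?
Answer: -273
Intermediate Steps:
z(1 - 1*(-6))*(89 - 128) = (1 - 1*(-6))*(89 - 128) = (1 + 6)*(-39) = 7*(-39) = -273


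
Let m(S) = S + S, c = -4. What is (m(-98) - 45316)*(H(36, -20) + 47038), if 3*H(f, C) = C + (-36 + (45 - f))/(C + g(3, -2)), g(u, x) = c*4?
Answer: -6421504262/3 ≈ -2.1405e+9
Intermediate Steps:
m(S) = 2*S
g(u, x) = -16 (g(u, x) = -4*4 = -16)
H(f, C) = C/3 + (9 - f)/(3*(-16 + C)) (H(f, C) = (C + (-36 + (45 - f))/(C - 16))/3 = (C + (9 - f)/(-16 + C))/3 = C/3 + (9 - f)/(3*(-16 + C)))
(m(-98) - 45316)*(H(36, -20) + 47038) = (2*(-98) - 45316)*((9 + (-20)² - 1*36 - 16*(-20))/(3*(-16 - 20)) + 47038) = (-196 - 45316)*((⅓)*(9 + 400 - 36 + 320)/(-36) + 47038) = -45512*((⅓)*(-1/36)*693 + 47038) = -45512*(-77/12 + 47038) = -45512*564379/12 = -6421504262/3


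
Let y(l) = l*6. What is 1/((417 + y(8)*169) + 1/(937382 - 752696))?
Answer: 184686/1575186895 ≈ 0.00011725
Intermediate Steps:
y(l) = 6*l
1/((417 + y(8)*169) + 1/(937382 - 752696)) = 1/((417 + (6*8)*169) + 1/(937382 - 752696)) = 1/((417 + 48*169) + 1/184686) = 1/((417 + 8112) + 1/184686) = 1/(8529 + 1/184686) = 1/(1575186895/184686) = 184686/1575186895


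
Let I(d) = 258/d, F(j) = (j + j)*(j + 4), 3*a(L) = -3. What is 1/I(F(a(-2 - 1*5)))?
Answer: -1/43 ≈ -0.023256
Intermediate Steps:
a(L) = -1 (a(L) = (⅓)*(-3) = -1)
F(j) = 2*j*(4 + j) (F(j) = (2*j)*(4 + j) = 2*j*(4 + j))
1/I(F(a(-2 - 1*5))) = 1/(258/((2*(-1)*(4 - 1)))) = 1/(258/((2*(-1)*3))) = 1/(258/(-6)) = 1/(258*(-⅙)) = 1/(-43) = -1/43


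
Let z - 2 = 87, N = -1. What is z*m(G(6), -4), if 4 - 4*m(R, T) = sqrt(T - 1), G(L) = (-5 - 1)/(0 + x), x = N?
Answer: 89 - 89*I*sqrt(5)/4 ≈ 89.0 - 49.753*I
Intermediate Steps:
x = -1
z = 89 (z = 2 + 87 = 89)
G(L) = 6 (G(L) = (-5 - 1)/(0 - 1) = -6/(-1) = -6*(-1) = 6)
m(R, T) = 1 - sqrt(-1 + T)/4 (m(R, T) = 1 - sqrt(T - 1)/4 = 1 - sqrt(-1 + T)/4)
z*m(G(6), -4) = 89*(1 - sqrt(-1 - 4)/4) = 89*(1 - I*sqrt(5)/4) = 89 - 89*I*sqrt(5)/4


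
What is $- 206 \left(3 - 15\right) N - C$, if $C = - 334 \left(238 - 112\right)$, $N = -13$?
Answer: $9948$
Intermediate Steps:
$C = -42084$ ($C = \left(-334\right) 126 = -42084$)
$- 206 \left(3 - 15\right) N - C = - 206 \left(3 - 15\right) \left(-13\right) - -42084 = - 206 \left(\left(-12\right) \left(-13\right)\right) + 42084 = \left(-206\right) 156 + 42084 = -32136 + 42084 = 9948$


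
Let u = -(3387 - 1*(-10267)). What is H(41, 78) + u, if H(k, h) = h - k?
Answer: -13617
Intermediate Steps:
u = -13654 (u = -(3387 + 10267) = -1*13654 = -13654)
H(41, 78) + u = (78 - 1*41) - 13654 = (78 - 41) - 13654 = 37 - 13654 = -13617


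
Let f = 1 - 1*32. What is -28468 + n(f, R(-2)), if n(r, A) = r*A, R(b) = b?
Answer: -28406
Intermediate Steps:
f = -31 (f = 1 - 32 = -31)
n(r, A) = A*r
-28468 + n(f, R(-2)) = -28468 - 2*(-31) = -28468 + 62 = -28406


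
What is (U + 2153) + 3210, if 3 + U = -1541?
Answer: 3819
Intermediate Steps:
U = -1544 (U = -3 - 1541 = -1544)
(U + 2153) + 3210 = (-1544 + 2153) + 3210 = 609 + 3210 = 3819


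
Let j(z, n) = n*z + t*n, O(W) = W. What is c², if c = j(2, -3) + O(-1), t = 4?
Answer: 361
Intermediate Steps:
j(z, n) = 4*n + n*z (j(z, n) = n*z + 4*n = 4*n + n*z)
c = -19 (c = -3*(4 + 2) - 1 = -3*6 - 1 = -18 - 1 = -19)
c² = (-19)² = 361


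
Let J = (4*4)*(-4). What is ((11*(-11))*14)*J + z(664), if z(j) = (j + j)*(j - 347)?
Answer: 529392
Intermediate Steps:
z(j) = 2*j*(-347 + j) (z(j) = (2*j)*(-347 + j) = 2*j*(-347 + j))
J = -64 (J = 16*(-4) = -64)
((11*(-11))*14)*J + z(664) = ((11*(-11))*14)*(-64) + 2*664*(-347 + 664) = -121*14*(-64) + 2*664*317 = -1694*(-64) + 420976 = 108416 + 420976 = 529392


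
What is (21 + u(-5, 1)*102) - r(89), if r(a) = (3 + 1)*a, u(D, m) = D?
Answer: -845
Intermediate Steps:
r(a) = 4*a
(21 + u(-5, 1)*102) - r(89) = (21 - 5*102) - 4*89 = (21 - 510) - 1*356 = -489 - 356 = -845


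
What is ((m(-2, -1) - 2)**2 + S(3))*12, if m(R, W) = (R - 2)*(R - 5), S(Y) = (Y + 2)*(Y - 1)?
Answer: 8232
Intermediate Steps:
S(Y) = (-1 + Y)*(2 + Y) (S(Y) = (2 + Y)*(-1 + Y) = (-1 + Y)*(2 + Y))
m(R, W) = (-5 + R)*(-2 + R) (m(R, W) = (-2 + R)*(-5 + R) = (-5 + R)*(-2 + R))
((m(-2, -1) - 2)**2 + S(3))*12 = (((10 + (-2)**2 - 7*(-2)) - 2)**2 + (-2 + 3 + 3**2))*12 = (((10 + 4 + 14) - 2)**2 + (-2 + 3 + 9))*12 = ((28 - 2)**2 + 10)*12 = (26**2 + 10)*12 = (676 + 10)*12 = 686*12 = 8232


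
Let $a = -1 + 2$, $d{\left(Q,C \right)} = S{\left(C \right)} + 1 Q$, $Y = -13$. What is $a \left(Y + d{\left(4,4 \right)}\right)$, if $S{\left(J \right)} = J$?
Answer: $-5$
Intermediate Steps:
$d{\left(Q,C \right)} = C + Q$ ($d{\left(Q,C \right)} = C + 1 Q = C + Q$)
$a = 1$
$a \left(Y + d{\left(4,4 \right)}\right) = 1 \left(-13 + \left(4 + 4\right)\right) = 1 \left(-13 + 8\right) = 1 \left(-5\right) = -5$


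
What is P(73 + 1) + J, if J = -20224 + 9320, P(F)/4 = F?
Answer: -10608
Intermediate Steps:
P(F) = 4*F
J = -10904
P(73 + 1) + J = 4*(73 + 1) - 10904 = 4*74 - 10904 = 296 - 10904 = -10608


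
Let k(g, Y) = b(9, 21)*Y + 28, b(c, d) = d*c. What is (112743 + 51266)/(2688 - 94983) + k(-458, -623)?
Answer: -10865039114/92295 ≈ -1.1772e+5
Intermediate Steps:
b(c, d) = c*d
k(g, Y) = 28 + 189*Y (k(g, Y) = (9*21)*Y + 28 = 189*Y + 28 = 28 + 189*Y)
(112743 + 51266)/(2688 - 94983) + k(-458, -623) = (112743 + 51266)/(2688 - 94983) + (28 + 189*(-623)) = 164009/(-92295) + (28 - 117747) = 164009*(-1/92295) - 117719 = -164009/92295 - 117719 = -10865039114/92295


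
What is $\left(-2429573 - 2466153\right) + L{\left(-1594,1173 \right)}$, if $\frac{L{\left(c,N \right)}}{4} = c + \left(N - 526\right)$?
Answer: $-4899514$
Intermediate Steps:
$L{\left(c,N \right)} = -2104 + 4 N + 4 c$ ($L{\left(c,N \right)} = 4 \left(c + \left(N - 526\right)\right) = 4 \left(c + \left(-526 + N\right)\right) = 4 \left(-526 + N + c\right) = -2104 + 4 N + 4 c$)
$\left(-2429573 - 2466153\right) + L{\left(-1594,1173 \right)} = \left(-2429573 - 2466153\right) + \left(-2104 + 4 \cdot 1173 + 4 \left(-1594\right)\right) = -4895726 - 3788 = -4899514$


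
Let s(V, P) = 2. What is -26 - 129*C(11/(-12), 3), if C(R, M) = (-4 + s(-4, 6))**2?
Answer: -542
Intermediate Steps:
C(R, M) = 4 (C(R, M) = (-4 + 2)**2 = (-2)**2 = 4)
-26 - 129*C(11/(-12), 3) = -26 - 129*4 = -26 - 516 = -542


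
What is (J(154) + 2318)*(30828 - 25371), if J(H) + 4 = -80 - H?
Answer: 11350560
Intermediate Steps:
J(H) = -84 - H (J(H) = -4 + (-80 - H) = -84 - H)
(J(154) + 2318)*(30828 - 25371) = ((-84 - 1*154) + 2318)*(30828 - 25371) = ((-84 - 154) + 2318)*5457 = (-238 + 2318)*5457 = 2080*5457 = 11350560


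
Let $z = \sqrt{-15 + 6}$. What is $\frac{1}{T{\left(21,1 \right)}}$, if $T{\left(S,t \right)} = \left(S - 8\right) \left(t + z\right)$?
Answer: $\frac{1}{130} - \frac{3 i}{130} \approx 0.0076923 - 0.023077 i$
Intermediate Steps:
$z = 3 i$ ($z = \sqrt{-9} = 3 i \approx 3.0 i$)
$T{\left(S,t \right)} = \left(-8 + S\right) \left(t + 3 i\right)$ ($T{\left(S,t \right)} = \left(S - 8\right) \left(t + 3 i\right) = \left(-8 + S\right) \left(t + 3 i\right)$)
$\frac{1}{T{\left(21,1 \right)}} = \frac{1}{- 24 i - 8 + 21 \cdot 1 + 3 i 21} = \frac{1}{- 24 i - 8 + 21 + 63 i} = \frac{1}{13 + 39 i} = \frac{13 - 39 i}{1690}$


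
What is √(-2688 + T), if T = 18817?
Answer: 127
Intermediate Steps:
√(-2688 + T) = √(-2688 + 18817) = √16129 = 127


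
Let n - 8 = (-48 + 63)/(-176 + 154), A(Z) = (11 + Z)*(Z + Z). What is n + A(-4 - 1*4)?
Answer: -895/22 ≈ -40.682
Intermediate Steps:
A(Z) = 2*Z*(11 + Z) (A(Z) = (11 + Z)*(2*Z) = 2*Z*(11 + Z))
n = 161/22 (n = 8 + (-48 + 63)/(-176 + 154) = 8 + 15/(-22) = 8 + 15*(-1/22) = 8 - 15/22 = 161/22 ≈ 7.3182)
n + A(-4 - 1*4) = 161/22 + 2*(-4 - 1*4)*(11 + (-4 - 1*4)) = 161/22 + 2*(-4 - 4)*(11 + (-4 - 4)) = 161/22 + 2*(-8)*(11 - 8) = 161/22 + 2*(-8)*3 = 161/22 - 48 = -895/22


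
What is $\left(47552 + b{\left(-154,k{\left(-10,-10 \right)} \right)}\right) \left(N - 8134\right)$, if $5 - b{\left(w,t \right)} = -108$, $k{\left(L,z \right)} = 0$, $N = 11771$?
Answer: $173357605$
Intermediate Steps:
$b{\left(w,t \right)} = 113$ ($b{\left(w,t \right)} = 5 - -108 = 5 + 108 = 113$)
$\left(47552 + b{\left(-154,k{\left(-10,-10 \right)} \right)}\right) \left(N - 8134\right) = \left(47552 + 113\right) \left(11771 - 8134\right) = 47665 \cdot 3637 = 173357605$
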